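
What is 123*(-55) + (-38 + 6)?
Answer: -6797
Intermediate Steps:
123*(-55) + (-38 + 6) = -6765 - 32 = -6797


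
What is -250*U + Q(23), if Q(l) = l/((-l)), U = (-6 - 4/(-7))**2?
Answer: -361049/49 ≈ -7368.3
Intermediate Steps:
U = 1444/49 (U = (-6 - 4*(-1/7))**2 = (-6 + 4/7)**2 = (-38/7)**2 = 1444/49 ≈ 29.469)
Q(l) = -1 (Q(l) = l*(-1/l) = -1)
-250*U + Q(23) = -250*1444/49 - 1 = -361000/49 - 1 = -361049/49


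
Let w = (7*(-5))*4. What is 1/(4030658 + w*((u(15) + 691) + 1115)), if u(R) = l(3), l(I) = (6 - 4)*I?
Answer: 1/3776978 ≈ 2.6476e-7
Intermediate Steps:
l(I) = 2*I
u(R) = 6 (u(R) = 2*3 = 6)
w = -140 (w = -35*4 = -140)
1/(4030658 + w*((u(15) + 691) + 1115)) = 1/(4030658 - 140*((6 + 691) + 1115)) = 1/(4030658 - 140*(697 + 1115)) = 1/(4030658 - 140*1812) = 1/(4030658 - 253680) = 1/3776978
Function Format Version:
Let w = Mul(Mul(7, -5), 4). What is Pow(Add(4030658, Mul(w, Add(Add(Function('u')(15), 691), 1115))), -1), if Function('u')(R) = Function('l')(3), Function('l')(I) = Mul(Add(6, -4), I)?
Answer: Rational(1, 3776978) ≈ 2.6476e-7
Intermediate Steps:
Function('l')(I) = Mul(2, I)
Function('u')(R) = 6 (Function('u')(R) = Mul(2, 3) = 6)
w = -140 (w = Mul(-35, 4) = -140)
Pow(Add(4030658, Mul(w, Add(Add(Function('u')(15), 691), 1115))), -1) = Pow(Add(4030658, Mul(-140, Add(Add(6, 691), 1115))), -1) = Pow(Add(4030658, Mul(-140, Add(697, 1115))), -1) = Pow(Add(4030658, Mul(-140, 1812)), -1) = Pow(Add(4030658, -253680), -1) = Pow(3776978, -1) = Rational(1, 3776978)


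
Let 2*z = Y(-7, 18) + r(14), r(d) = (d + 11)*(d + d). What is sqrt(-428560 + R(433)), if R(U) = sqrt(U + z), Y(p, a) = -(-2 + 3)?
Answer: sqrt(-1714240 + 2*sqrt(3130))/2 ≈ 654.62*I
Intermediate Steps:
r(d) = 2*d*(11 + d) (r(d) = (11 + d)*(2*d) = 2*d*(11 + d))
Y(p, a) = -1 (Y(p, a) = -1*1 = -1)
z = 699/2 (z = (-1 + 2*14*(11 + 14))/2 = (-1 + 2*14*25)/2 = (-1 + 700)/2 = (1/2)*699 = 699/2 ≈ 349.50)
R(U) = sqrt(699/2 + U) (R(U) = sqrt(U + 699/2) = sqrt(699/2 + U))
sqrt(-428560 + R(433)) = sqrt(-428560 + sqrt(1398 + 4*433)/2) = sqrt(-428560 + sqrt(1398 + 1732)/2) = sqrt(-428560 + sqrt(3130)/2)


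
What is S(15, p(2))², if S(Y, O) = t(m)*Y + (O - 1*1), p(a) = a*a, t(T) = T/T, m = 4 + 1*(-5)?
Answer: 324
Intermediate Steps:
m = -1 (m = 4 - 5 = -1)
t(T) = 1
p(a) = a²
S(Y, O) = -1 + O + Y (S(Y, O) = 1*Y + (O - 1*1) = Y + (O - 1) = Y + (-1 + O) = -1 + O + Y)
S(15, p(2))² = (-1 + 2² + 15)² = (-1 + 4 + 15)² = 18² = 324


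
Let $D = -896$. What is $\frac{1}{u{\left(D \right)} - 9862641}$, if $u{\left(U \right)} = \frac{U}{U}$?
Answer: $- \frac{1}{9862640} \approx -1.0139 \cdot 10^{-7}$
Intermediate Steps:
$u{\left(U \right)} = 1$
$\frac{1}{u{\left(D \right)} - 9862641} = \frac{1}{1 - 9862641} = \frac{1}{-9862640} = - \frac{1}{9862640}$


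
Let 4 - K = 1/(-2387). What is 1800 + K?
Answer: 4306149/2387 ≈ 1804.0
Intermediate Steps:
K = 9549/2387 (K = 4 - 1/(-2387) = 4 - 1*(-1/2387) = 4 + 1/2387 = 9549/2387 ≈ 4.0004)
1800 + K = 1800 + 9549/2387 = 4306149/2387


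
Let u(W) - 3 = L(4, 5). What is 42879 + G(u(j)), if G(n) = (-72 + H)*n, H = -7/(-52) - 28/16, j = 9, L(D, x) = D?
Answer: 550728/13 ≈ 42364.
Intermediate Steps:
H = -21/13 (H = -7*(-1/52) - 28*1/16 = 7/52 - 7/4 = -21/13 ≈ -1.6154)
u(W) = 7 (u(W) = 3 + 4 = 7)
G(n) = -957*n/13 (G(n) = (-72 - 21/13)*n = -957*n/13)
42879 + G(u(j)) = 42879 - 957/13*7 = 42879 - 6699/13 = 550728/13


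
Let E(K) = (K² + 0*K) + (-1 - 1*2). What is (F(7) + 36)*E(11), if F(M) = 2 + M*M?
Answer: 10266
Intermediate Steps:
E(K) = -3 + K² (E(K) = (K² + 0) + (-1 - 2) = K² - 3 = -3 + K²)
F(M) = 2 + M²
(F(7) + 36)*E(11) = ((2 + 7²) + 36)*(-3 + 11²) = ((2 + 49) + 36)*(-3 + 121) = (51 + 36)*118 = 87*118 = 10266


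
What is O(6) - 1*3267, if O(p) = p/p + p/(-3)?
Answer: -3268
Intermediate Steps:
O(p) = 1 - p/3 (O(p) = 1 + p*(-1/3) = 1 - p/3)
O(6) - 1*3267 = (1 - 1/3*6) - 1*3267 = (1 - 2) - 3267 = -1 - 3267 = -3268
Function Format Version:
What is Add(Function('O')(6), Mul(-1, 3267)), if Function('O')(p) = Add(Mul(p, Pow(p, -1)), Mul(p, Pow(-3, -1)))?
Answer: -3268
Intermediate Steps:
Function('O')(p) = Add(1, Mul(Rational(-1, 3), p)) (Function('O')(p) = Add(1, Mul(p, Rational(-1, 3))) = Add(1, Mul(Rational(-1, 3), p)))
Add(Function('O')(6), Mul(-1, 3267)) = Add(Add(1, Mul(Rational(-1, 3), 6)), Mul(-1, 3267)) = Add(Add(1, -2), -3267) = Add(-1, -3267) = -3268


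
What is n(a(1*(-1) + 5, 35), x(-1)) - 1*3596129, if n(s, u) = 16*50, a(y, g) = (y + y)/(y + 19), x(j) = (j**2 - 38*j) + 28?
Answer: -3595329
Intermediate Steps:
x(j) = 28 + j**2 - 38*j
a(y, g) = 2*y/(19 + y) (a(y, g) = (2*y)/(19 + y) = 2*y/(19 + y))
n(s, u) = 800
n(a(1*(-1) + 5, 35), x(-1)) - 1*3596129 = 800 - 1*3596129 = 800 - 3596129 = -3595329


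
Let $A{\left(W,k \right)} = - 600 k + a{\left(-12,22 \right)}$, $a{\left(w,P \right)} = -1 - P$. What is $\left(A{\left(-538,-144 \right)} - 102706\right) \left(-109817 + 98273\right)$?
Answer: $188501976$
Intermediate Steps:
$A{\left(W,k \right)} = -23 - 600 k$ ($A{\left(W,k \right)} = - 600 k - 23 = -23 - 600 k$)
$\left(A{\left(-538,-144 \right)} - 102706\right) \left(-109817 + 98273\right) = \left(\left(-23 - -86400\right) - 102706\right) \left(-109817 + 98273\right) = \left(\left(-23 + 86400\right) - 102706\right) \left(-11544\right) = \left(86377 - 102706\right) \left(-11544\right) = \left(-16329\right) \left(-11544\right) = 188501976$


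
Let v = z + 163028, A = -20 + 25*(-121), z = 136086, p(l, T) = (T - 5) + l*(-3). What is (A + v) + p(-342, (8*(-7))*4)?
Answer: 296866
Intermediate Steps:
p(l, T) = -5 + T - 3*l (p(l, T) = (-5 + T) - 3*l = -5 + T - 3*l)
A = -3045 (A = -20 - 3025 = -3045)
v = 299114 (v = 136086 + 163028 = 299114)
(A + v) + p(-342, (8*(-7))*4) = (-3045 + 299114) + (-5 + (8*(-7))*4 - 3*(-342)) = 296069 + (-5 - 56*4 + 1026) = 296069 + (-5 - 224 + 1026) = 296069 + 797 = 296866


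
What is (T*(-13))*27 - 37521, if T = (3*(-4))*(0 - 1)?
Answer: -41733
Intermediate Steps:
T = 12 (T = -12*(-1) = 12)
(T*(-13))*27 - 37521 = (12*(-13))*27 - 37521 = -156*27 - 37521 = -4212 - 37521 = -41733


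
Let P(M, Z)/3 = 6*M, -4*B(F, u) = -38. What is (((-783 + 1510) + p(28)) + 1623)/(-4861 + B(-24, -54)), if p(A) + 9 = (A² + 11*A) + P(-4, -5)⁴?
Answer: -53754578/9703 ≈ -5540.0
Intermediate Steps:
B(F, u) = 19/2 (B(F, u) = -¼*(-38) = 19/2)
P(M, Z) = 18*M (P(M, Z) = 3*(6*M) = 18*M)
p(A) = 26873847 + A² + 11*A (p(A) = -9 + ((A² + 11*A) + (18*(-4))⁴) = -9 + ((A² + 11*A) + (-72)⁴) = -9 + ((A² + 11*A) + 26873856) = -9 + (26873856 + A² + 11*A) = 26873847 + A² + 11*A)
(((-783 + 1510) + p(28)) + 1623)/(-4861 + B(-24, -54)) = (((-783 + 1510) + (26873847 + 28² + 11*28)) + 1623)/(-4861 + 19/2) = ((727 + (26873847 + 784 + 308)) + 1623)/(-9703/2) = ((727 + 26874939) + 1623)*(-2/9703) = (26875666 + 1623)*(-2/9703) = 26877289*(-2/9703) = -53754578/9703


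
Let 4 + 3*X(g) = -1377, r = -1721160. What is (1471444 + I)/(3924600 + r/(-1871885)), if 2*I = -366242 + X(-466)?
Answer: 2893393983989/8815681910592 ≈ 0.32821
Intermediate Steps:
X(g) = -1381/3 (X(g) = -4/3 + (⅓)*(-1377) = -4/3 - 459 = -1381/3)
I = -1100107/6 (I = (-366242 - 1381/3)/2 = (½)*(-1100107/3) = -1100107/6 ≈ -1.8335e+5)
(1471444 + I)/(3924600 + r/(-1871885)) = (1471444 - 1100107/6)/(3924600 - 1721160/(-1871885)) = 7728557/(6*(3924600 - 1721160*(-1/1871885))) = 7728557/(6*(3924600 + 344232/374377)) = 7728557/(6*(1469280318432/374377)) = (7728557/6)*(374377/1469280318432) = 2893393983989/8815681910592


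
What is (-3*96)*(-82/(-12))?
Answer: -1968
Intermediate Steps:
(-3*96)*(-82/(-12)) = -(-23616)*(-1)/12 = -288*41/6 = -1968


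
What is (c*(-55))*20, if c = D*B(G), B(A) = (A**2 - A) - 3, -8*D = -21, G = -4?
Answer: -98175/2 ≈ -49088.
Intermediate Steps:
D = 21/8 (D = -1/8*(-21) = 21/8 ≈ 2.6250)
B(A) = -3 + A**2 - A
c = 357/8 (c = 21*(-3 + (-4)**2 - 1*(-4))/8 = 21*(-3 + 16 + 4)/8 = (21/8)*17 = 357/8 ≈ 44.625)
(c*(-55))*20 = ((357/8)*(-55))*20 = -19635/8*20 = -98175/2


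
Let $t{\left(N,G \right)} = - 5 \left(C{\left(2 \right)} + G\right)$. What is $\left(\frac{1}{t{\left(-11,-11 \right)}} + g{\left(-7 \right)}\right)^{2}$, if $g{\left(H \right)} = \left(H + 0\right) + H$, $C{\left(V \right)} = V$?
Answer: $\frac{395641}{2025} \approx 195.38$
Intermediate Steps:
$g{\left(H \right)} = 2 H$ ($g{\left(H \right)} = H + H = 2 H$)
$t{\left(N,G \right)} = -10 - 5 G$ ($t{\left(N,G \right)} = - 5 \left(2 + G\right) = -10 - 5 G$)
$\left(\frac{1}{t{\left(-11,-11 \right)}} + g{\left(-7 \right)}\right)^{2} = \left(\frac{1}{-10 - -55} + 2 \left(-7\right)\right)^{2} = \left(\frac{1}{-10 + 55} - 14\right)^{2} = \left(\frac{1}{45} - 14\right)^{2} = \left(- \frac{629}{45}\right)^{2} = \frac{395641}{2025}$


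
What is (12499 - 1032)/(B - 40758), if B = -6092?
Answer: -11467/46850 ≈ -0.24476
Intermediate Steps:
(12499 - 1032)/(B - 40758) = (12499 - 1032)/(-6092 - 40758) = 11467/(-46850) = 11467*(-1/46850) = -11467/46850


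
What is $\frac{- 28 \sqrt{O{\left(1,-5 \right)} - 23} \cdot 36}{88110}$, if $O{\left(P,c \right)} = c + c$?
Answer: $- \frac{56 i \sqrt{33}}{4895} \approx - 0.065719 i$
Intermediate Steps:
$O{\left(P,c \right)} = 2 c$
$\frac{- 28 \sqrt{O{\left(1,-5 \right)} - 23} \cdot 36}{88110} = \frac{- 28 \sqrt{2 \left(-5\right) - 23} \cdot 36}{88110} = - 28 \sqrt{-10 - 23} \cdot 36 \cdot \frac{1}{88110} = - 28 \sqrt{-33} \cdot 36 \cdot \frac{1}{88110} = - 28 i \sqrt{33} \cdot 36 \cdot \frac{1}{88110} = - 1008 i \sqrt{33} \cdot \frac{1}{88110} = - \frac{56 i \sqrt{33}}{4895}$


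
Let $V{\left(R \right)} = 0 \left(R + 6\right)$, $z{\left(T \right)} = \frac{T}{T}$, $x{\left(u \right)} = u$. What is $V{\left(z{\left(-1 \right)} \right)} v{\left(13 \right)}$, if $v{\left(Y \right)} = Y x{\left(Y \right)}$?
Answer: $0$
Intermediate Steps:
$z{\left(T \right)} = 1$
$v{\left(Y \right)} = Y^{2}$ ($v{\left(Y \right)} = Y Y = Y^{2}$)
$V{\left(R \right)} = 0$ ($V{\left(R \right)} = 0 \left(6 + R\right) = 0$)
$V{\left(z{\left(-1 \right)} \right)} v{\left(13 \right)} = 0 \cdot 13^{2} = 0 \cdot 169 = 0$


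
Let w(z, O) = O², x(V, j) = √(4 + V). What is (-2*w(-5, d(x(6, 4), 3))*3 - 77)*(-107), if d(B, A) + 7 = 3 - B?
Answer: 24931 + 5136*√10 ≈ 41172.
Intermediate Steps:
d(B, A) = -4 - B (d(B, A) = -7 + (3 - B) = -4 - B)
(-2*w(-5, d(x(6, 4), 3))*3 - 77)*(-107) = (-2*(-4 - √(4 + 6))²*3 - 77)*(-107) = (-2*(-4 - √10)²*3 - 77)*(-107) = (-6*(-4 - √10)² - 77)*(-107) = (-77 - 6*(-4 - √10)²)*(-107) = 8239 + 642*(-4 - √10)²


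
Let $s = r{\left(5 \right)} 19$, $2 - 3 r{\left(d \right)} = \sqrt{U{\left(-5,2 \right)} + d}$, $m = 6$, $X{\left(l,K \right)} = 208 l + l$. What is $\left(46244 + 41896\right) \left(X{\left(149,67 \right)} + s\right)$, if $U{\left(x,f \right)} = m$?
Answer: $2745884180 - 558220 \sqrt{11} \approx 2.744 \cdot 10^{9}$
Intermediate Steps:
$X{\left(l,K \right)} = 209 l$
$U{\left(x,f \right)} = 6$
$r{\left(d \right)} = \frac{2}{3} - \frac{\sqrt{6 + d}}{3}$
$s = \frac{38}{3} - \frac{19 \sqrt{11}}{3}$ ($s = \left(\frac{2}{3} - \frac{\sqrt{6 + 5}}{3}\right) 19 = \left(\frac{2}{3} - \frac{\sqrt{11}}{3}\right) 19 = \frac{38}{3} - \frac{19 \sqrt{11}}{3} \approx -8.3386$)
$\left(46244 + 41896\right) \left(X{\left(149,67 \right)} + s\right) = \left(46244 + 41896\right) \left(209 \cdot 149 + \left(\frac{38}{3} - \frac{19 \sqrt{11}}{3}\right)\right) = 88140 \left(31141 + \left(\frac{38}{3} - \frac{19 \sqrt{11}}{3}\right)\right) = 88140 \left(\frac{93461}{3} - \frac{19 \sqrt{11}}{3}\right) = 2745884180 - 558220 \sqrt{11}$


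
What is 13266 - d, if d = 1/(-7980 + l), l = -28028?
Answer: 477682129/36008 ≈ 13266.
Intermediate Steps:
d = -1/36008 (d = 1/(-7980 - 28028) = 1/(-36008) = -1/36008 ≈ -2.7772e-5)
13266 - d = 13266 - 1*(-1/36008) = 13266 + 1/36008 = 477682129/36008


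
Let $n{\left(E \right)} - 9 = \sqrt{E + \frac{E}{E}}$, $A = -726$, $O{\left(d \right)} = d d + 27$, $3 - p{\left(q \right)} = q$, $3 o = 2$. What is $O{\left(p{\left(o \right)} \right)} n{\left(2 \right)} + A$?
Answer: $-434 + \frac{292 \sqrt{3}}{9} \approx -377.8$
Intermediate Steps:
$o = \frac{2}{3}$ ($o = \frac{1}{3} \cdot 2 = \frac{2}{3} \approx 0.66667$)
$p{\left(q \right)} = 3 - q$
$O{\left(d \right)} = 27 + d^{2}$ ($O{\left(d \right)} = d^{2} + 27 = 27 + d^{2}$)
$n{\left(E \right)} = 9 + \sqrt{1 + E}$ ($n{\left(E \right)} = 9 + \sqrt{E + \frac{E}{E}} = 9 + \sqrt{E + 1} = 9 + \sqrt{1 + E}$)
$O{\left(p{\left(o \right)} \right)} n{\left(2 \right)} + A = \left(27 + \left(3 - \frac{2}{3}\right)^{2}\right) \left(9 + \sqrt{1 + 2}\right) - 726 = \left(27 + \left(3 - \frac{2}{3}\right)^{2}\right) \left(9 + \sqrt{3}\right) - 726 = \left(27 + \left(\frac{7}{3}\right)^{2}\right) \left(9 + \sqrt{3}\right) - 726 = \left(27 + \frac{49}{9}\right) \left(9 + \sqrt{3}\right) - 726 = \frac{292 \left(9 + \sqrt{3}\right)}{9} - 726 = \left(292 + \frac{292 \sqrt{3}}{9}\right) - 726 = -434 + \frac{292 \sqrt{3}}{9}$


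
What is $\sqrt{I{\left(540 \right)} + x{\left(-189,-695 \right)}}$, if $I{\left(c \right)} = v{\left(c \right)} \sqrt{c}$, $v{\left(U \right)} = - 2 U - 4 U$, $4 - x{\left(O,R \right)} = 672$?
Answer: $2 \sqrt{-167 - 4860 \sqrt{15}} \approx 275.61 i$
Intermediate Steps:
$x{\left(O,R \right)} = -668$ ($x{\left(O,R \right)} = 4 - 672 = -668$)
$v{\left(U \right)} = - 6 U$
$I{\left(c \right)} = - 6 c^{\frac{3}{2}}$ ($I{\left(c \right)} = - 6 c \sqrt{c} = - 6 c^{\frac{3}{2}}$)
$\sqrt{I{\left(540 \right)} + x{\left(-189,-695 \right)}} = \sqrt{- 6 \cdot 540^{\frac{3}{2}} - 668} = \sqrt{- 6 \cdot 3240 \sqrt{15} - 668} = \sqrt{- 19440 \sqrt{15} - 668} = \sqrt{-668 - 19440 \sqrt{15}}$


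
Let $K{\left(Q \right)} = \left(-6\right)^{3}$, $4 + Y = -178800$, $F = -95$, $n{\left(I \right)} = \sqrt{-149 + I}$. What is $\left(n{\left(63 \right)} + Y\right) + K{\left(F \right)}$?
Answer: $-179020 + i \sqrt{86} \approx -1.7902 \cdot 10^{5} + 9.2736 i$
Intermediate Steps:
$Y = -178804$ ($Y = -4 - 178800 = -178804$)
$K{\left(Q \right)} = -216$
$\left(n{\left(63 \right)} + Y\right) + K{\left(F \right)} = \left(\sqrt{-149 + 63} - 178804\right) - 216 = \left(\sqrt{-86} - 178804\right) - 216 = \left(i \sqrt{86} - 178804\right) - 216 = \left(-178804 + i \sqrt{86}\right) - 216 = -179020 + i \sqrt{86}$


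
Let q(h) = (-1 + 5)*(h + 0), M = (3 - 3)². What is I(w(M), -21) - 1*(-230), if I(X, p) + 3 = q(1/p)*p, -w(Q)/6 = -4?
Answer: 231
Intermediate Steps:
M = 0 (M = 0² = 0)
w(Q) = 24 (w(Q) = -6*(-4) = 24)
q(h) = 4*h
I(X, p) = 1 (I(X, p) = -3 + (4/p)*p = -3 + 4 = 1)
I(w(M), -21) - 1*(-230) = 1 - 1*(-230) = 1 + 230 = 231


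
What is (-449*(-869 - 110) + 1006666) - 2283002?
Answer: -836765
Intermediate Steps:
(-449*(-869 - 110) + 1006666) - 2283002 = (-449*(-979) + 1006666) - 2283002 = (439571 + 1006666) - 2283002 = 1446237 - 2283002 = -836765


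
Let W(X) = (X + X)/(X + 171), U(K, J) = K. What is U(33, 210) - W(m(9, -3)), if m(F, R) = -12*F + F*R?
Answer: 81/2 ≈ 40.500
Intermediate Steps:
W(X) = 2*X/(171 + X) (W(X) = (2*X)/(171 + X) = 2*X/(171 + X))
U(33, 210) - W(m(9, -3)) = 33 - 2*9*(-12 - 3)/(171 + 9*(-12 - 3)) = 33 - 2*9*(-15)/(171 + 9*(-15)) = 33 - 2*(-135)/(171 - 135) = 33 - 2*(-135)/36 = 33 - 1*(-15/2) = 33 + 15/2 = 81/2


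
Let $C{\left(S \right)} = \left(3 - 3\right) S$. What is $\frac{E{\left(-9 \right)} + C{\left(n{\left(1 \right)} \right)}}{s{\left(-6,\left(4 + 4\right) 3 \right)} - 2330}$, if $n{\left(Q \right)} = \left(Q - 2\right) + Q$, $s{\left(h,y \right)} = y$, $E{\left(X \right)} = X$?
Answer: $\frac{9}{2306} \approx 0.0039029$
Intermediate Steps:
$n{\left(Q \right)} = -2 + 2 Q$ ($n{\left(Q \right)} = \left(-2 + Q\right) + Q = -2 + 2 Q$)
$C{\left(S \right)} = 0$ ($C{\left(S \right)} = 0 S = 0$)
$\frac{E{\left(-9 \right)} + C{\left(n{\left(1 \right)} \right)}}{s{\left(-6,\left(4 + 4\right) 3 \right)} - 2330} = \frac{-9 + 0}{\left(4 + 4\right) 3 - 2330} = - \frac{9}{8 \cdot 3 - 2330} = - \frac{9}{24 - 2330} = - \frac{9}{-2306} = \left(-9\right) \left(- \frac{1}{2306}\right) = \frac{9}{2306}$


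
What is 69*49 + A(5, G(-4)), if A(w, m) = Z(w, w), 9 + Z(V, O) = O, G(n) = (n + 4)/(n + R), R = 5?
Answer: 3377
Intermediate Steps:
G(n) = (4 + n)/(5 + n) (G(n) = (n + 4)/(n + 5) = (4 + n)/(5 + n))
Z(V, O) = -9 + O
A(w, m) = -9 + w
69*49 + A(5, G(-4)) = 69*49 + (-9 + 5) = 3381 - 4 = 3377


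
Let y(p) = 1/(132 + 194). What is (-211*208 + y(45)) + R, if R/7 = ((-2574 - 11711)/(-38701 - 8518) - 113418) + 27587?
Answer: -9924165433181/15393394 ≈ -6.4470e+5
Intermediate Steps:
y(p) = 1/326
R = -28369877928/47219 (R = 7*(((-2574 - 11711)/(-38701 - 8518) - 113418) + 27587) = 7*((-14285/(-47219) - 113418) + 27587) = 7*((-14285*(-1/47219) - 113418) + 27587) = 7*((14285/47219 - 113418) + 27587) = 7*(-5355470257/47219 + 27587) = 7*(-4052839704/47219) = -28369877928/47219 ≈ -6.0082e+5)
(-211*208 + y(45)) + R = (-211*208 + 1/326) - 28369877928/47219 = (-43888 + 1/326) - 28369877928/47219 = -14307487/326 - 28369877928/47219 = -9924165433181/15393394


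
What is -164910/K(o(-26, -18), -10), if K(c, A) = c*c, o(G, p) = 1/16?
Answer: -42216960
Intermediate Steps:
o(G, p) = 1/16
K(c, A) = c²
-164910/K(o(-26, -18), -10) = -164910/((1/16)²) = -164910/1/256 = -164910*256 = -42216960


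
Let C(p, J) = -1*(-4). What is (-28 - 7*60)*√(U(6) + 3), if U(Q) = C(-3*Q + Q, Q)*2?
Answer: -448*√11 ≈ -1485.8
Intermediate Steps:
C(p, J) = 4
U(Q) = 8 (U(Q) = 4*2 = 8)
(-28 - 7*60)*√(U(6) + 3) = (-28 - 7*60)*√(8 + 3) = (-28 - 420)*√11 = -448*√11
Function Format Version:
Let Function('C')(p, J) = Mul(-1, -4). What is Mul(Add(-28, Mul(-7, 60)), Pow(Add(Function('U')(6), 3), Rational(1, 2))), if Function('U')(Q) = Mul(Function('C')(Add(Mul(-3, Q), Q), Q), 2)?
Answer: Mul(-448, Pow(11, Rational(1, 2))) ≈ -1485.8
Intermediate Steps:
Function('C')(p, J) = 4
Function('U')(Q) = 8 (Function('U')(Q) = Mul(4, 2) = 8)
Mul(Add(-28, Mul(-7, 60)), Pow(Add(Function('U')(6), 3), Rational(1, 2))) = Mul(Add(-28, Mul(-7, 60)), Pow(Add(8, 3), Rational(1, 2))) = Mul(Add(-28, -420), Pow(11, Rational(1, 2))) = Mul(-448, Pow(11, Rational(1, 2)))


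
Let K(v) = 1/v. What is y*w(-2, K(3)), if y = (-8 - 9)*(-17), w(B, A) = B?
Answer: -578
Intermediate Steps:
y = 289 (y = -17*(-17) = 289)
y*w(-2, K(3)) = 289*(-2) = -578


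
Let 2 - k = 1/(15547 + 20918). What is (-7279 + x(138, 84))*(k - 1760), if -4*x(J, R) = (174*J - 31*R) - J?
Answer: 1615009130903/72930 ≈ 2.2145e+7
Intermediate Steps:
x(J, R) = -173*J/4 + 31*R/4 (x(J, R) = -((174*J - 31*R) - J)/4 = -((-31*R + 174*J) - J)/4 = -(-31*R + 173*J)/4 = -173*J/4 + 31*R/4)
k = 72929/36465 (k = 2 - 1/(15547 + 20918) = 2 - 1/36465 = 72929/36465 ≈ 2.0000)
(-7279 + x(138, 84))*(k - 1760) = (-7279 + (-173/4*138 + (31/4)*84))*(72929/36465 - 1760) = (-7279 + (-11937/2 + 651))*(-64105471/36465) = (-7279 - 10635/2)*(-64105471/36465) = -25193/2*(-64105471/36465) = 1615009130903/72930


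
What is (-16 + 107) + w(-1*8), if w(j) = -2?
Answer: 89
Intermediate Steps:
(-16 + 107) + w(-1*8) = (-16 + 107) - 2 = 91 - 2 = 89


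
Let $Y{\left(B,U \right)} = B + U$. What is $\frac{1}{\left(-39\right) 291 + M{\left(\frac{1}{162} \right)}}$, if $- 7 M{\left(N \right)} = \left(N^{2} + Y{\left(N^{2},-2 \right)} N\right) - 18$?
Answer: $- \frac{29760696}{337677559075} \approx -8.8133 \cdot 10^{-5}$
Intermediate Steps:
$M{\left(N \right)} = \frac{18}{7} - \frac{N^{2}}{7} - \frac{N \left(-2 + N^{2}\right)}{7}$ ($M{\left(N \right)} = - \frac{\left(N^{2} + \left(N^{2} - 2\right) N\right) - 18}{7} = - \frac{\left(N^{2} + \left(-2 + N^{2}\right) N\right) - 18}{7} = - \frac{\left(N^{2} + N \left(-2 + N^{2}\right)\right) - 18}{7} = - \frac{-18 + N^{2} + N \left(-2 + N^{2}\right)}{7} = \frac{18}{7} - \frac{N^{2}}{7} - \frac{N \left(-2 + N^{2}\right)}{7}$)
$\frac{1}{\left(-39\right) 291 + M{\left(\frac{1}{162} \right)}} = \frac{1}{\left(-39\right) 291 - \left(- \frac{18}{7} + \frac{1}{183708} + \frac{-2 + \left(\frac{1}{162}\right)^{2}}{7 \cdot 162}\right)} = \frac{1}{-11349 - \left(- \frac{18}{7} + \frac{1}{183708} + \frac{-2 + \left(\frac{1}{162}\right)^{2}}{1134}\right)} = \frac{1}{-11349 - \left(- \frac{472391}{183708} + \frac{-2 + \frac{1}{26244}}{1134}\right)} = \frac{1}{-11349 - \left(- \frac{472391}{183708} - \frac{52487}{29760696}\right)} = \frac{1}{-11349 + \left(\frac{18}{7} - \frac{1}{183708} + \frac{52487}{29760696}\right)} = \frac{1}{-11349 + \frac{76579829}{29760696}} = \frac{1}{- \frac{337677559075}{29760696}} = - \frac{29760696}{337677559075}$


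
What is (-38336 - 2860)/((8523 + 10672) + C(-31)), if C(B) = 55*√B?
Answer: -3594351/1675190 + 10299*I*√31/1675190 ≈ -2.1456 + 0.03423*I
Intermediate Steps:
(-38336 - 2860)/((8523 + 10672) + C(-31)) = (-38336 - 2860)/((8523 + 10672) + 55*√(-31)) = -41196/(19195 + 55*(I*√31)) = -41196/(19195 + 55*I*√31)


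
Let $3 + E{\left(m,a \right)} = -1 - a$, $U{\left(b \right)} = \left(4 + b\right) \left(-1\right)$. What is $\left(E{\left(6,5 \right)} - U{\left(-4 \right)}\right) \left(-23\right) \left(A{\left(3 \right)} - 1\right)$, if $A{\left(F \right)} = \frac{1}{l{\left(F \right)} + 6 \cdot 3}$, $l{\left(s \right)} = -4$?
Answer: $- \frac{2691}{14} \approx -192.21$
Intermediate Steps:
$U{\left(b \right)} = -4 - b$
$E{\left(m,a \right)} = -4 - a$ ($E{\left(m,a \right)} = -3 - \left(1 + a\right) = -4 - a$)
$A{\left(F \right)} = \frac{1}{14}$ ($A{\left(F \right)} = \frac{1}{-4 + 6 \cdot 3} = \frac{1}{-4 + 18} = \frac{1}{14}$)
$\left(E{\left(6,5 \right)} - U{\left(-4 \right)}\right) \left(-23\right) \left(A{\left(3 \right)} - 1\right) = \left(\left(-4 - 5\right) - \left(-4 - -4\right)\right) \left(-23\right) \left(\frac{1}{14} - 1\right) = \left(\left(-4 - 5\right) - \left(-4 + 4\right)\right) \left(-23\right) \left(- \frac{13}{14}\right) = \left(-9 - 0\right) \left(-23\right) \left(- \frac{13}{14}\right) = \left(-9 + 0\right) \left(-23\right) \left(- \frac{13}{14}\right) = \left(-9\right) \left(-23\right) \left(- \frac{13}{14}\right) = 207 \left(- \frac{13}{14}\right) = - \frac{2691}{14}$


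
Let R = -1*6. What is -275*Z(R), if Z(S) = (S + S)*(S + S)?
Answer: -39600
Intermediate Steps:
R = -6
Z(S) = 4*S² (Z(S) = (2*S)*(2*S) = 4*S²)
-275*Z(R) = -1100*(-6)² = -1100*36 = -275*144 = -39600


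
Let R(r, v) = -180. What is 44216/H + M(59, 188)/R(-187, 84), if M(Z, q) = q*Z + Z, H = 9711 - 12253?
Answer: -2016929/25420 ≈ -79.344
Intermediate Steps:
H = -2542
M(Z, q) = Z + Z*q (M(Z, q) = Z*q + Z = Z + Z*q)
44216/H + M(59, 188)/R(-187, 84) = 44216/(-2542) + (59*(1 + 188))/(-180) = 44216*(-1/2542) + (59*189)*(-1/180) = -22108/1271 + 11151*(-1/180) = -22108/1271 - 1239/20 = -2016929/25420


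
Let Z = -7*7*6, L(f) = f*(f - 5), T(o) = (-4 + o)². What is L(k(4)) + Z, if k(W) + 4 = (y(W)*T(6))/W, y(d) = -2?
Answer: -228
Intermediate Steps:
k(W) = -4 - 8/W (k(W) = -4 + (-2*(-4 + 6)²)/W = -4 + (-2*2²)/W = -4 + (-2*4)/W = -4 - 8/W)
L(f) = f*(-5 + f)
Z = -294 (Z = -49*6 = -294)
L(k(4)) + Z = (-4 - 8/4)*(-5 + (-4 - 8/4)) - 294 = (-4 - 8*¼)*(-5 + (-4 - 8*¼)) - 294 = (-4 - 2)*(-5 + (-4 - 2)) - 294 = -6*(-5 - 6) - 294 = -6*(-11) - 294 = 66 - 294 = -228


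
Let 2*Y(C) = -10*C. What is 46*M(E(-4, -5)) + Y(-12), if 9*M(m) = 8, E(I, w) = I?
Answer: 908/9 ≈ 100.89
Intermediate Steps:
Y(C) = -5*C (Y(C) = (-10*C)/2 = -5*C)
M(m) = 8/9 (M(m) = (1/9)*8 = 8/9)
46*M(E(-4, -5)) + Y(-12) = 46*(8/9) - 5*(-12) = 368/9 + 60 = 908/9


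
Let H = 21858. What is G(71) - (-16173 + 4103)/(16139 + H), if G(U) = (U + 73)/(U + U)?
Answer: 3592754/2697787 ≈ 1.3317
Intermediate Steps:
G(U) = (73 + U)/(2*U) (G(U) = (73 + U)/((2*U)) = (73 + U)*(1/(2*U)) = (73 + U)/(2*U))
G(71) - (-16173 + 4103)/(16139 + H) = (1/2)*(73 + 71)/71 - (-16173 + 4103)/(16139 + 21858) = (1/2)*(1/71)*144 - (-12070)/37997 = 72/71 - (-12070)/37997 = 72/71 - 1*(-12070/37997) = 72/71 + 12070/37997 = 3592754/2697787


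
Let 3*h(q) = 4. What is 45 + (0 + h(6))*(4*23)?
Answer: 503/3 ≈ 167.67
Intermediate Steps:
h(q) = 4/3 (h(q) = (1/3)*4 = 4/3)
45 + (0 + h(6))*(4*23) = 45 + (0 + 4/3)*(4*23) = 45 + (4/3)*92 = 45 + 368/3 = 503/3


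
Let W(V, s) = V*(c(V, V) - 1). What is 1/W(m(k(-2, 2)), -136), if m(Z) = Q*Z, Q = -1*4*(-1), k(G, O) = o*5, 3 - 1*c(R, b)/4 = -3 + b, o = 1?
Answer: -1/1140 ≈ -0.00087719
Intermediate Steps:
c(R, b) = 24 - 4*b (c(R, b) = 12 - 4*(-3 + b) = 12 + (12 - 4*b) = 24 - 4*b)
k(G, O) = 5 (k(G, O) = 1*5 = 5)
Q = 4 (Q = -4*(-1) = 4)
m(Z) = 4*Z
W(V, s) = V*(23 - 4*V) (W(V, s) = V*((24 - 4*V) - 1) = V*(23 - 4*V))
1/W(m(k(-2, 2)), -136) = 1/((4*5)*(23 - 16*5)) = 1/(20*(23 - 4*20)) = 1/(20*(23 - 80)) = 1/(20*(-57)) = 1/(-1140) = -1/1140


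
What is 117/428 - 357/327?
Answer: -38179/46652 ≈ -0.81838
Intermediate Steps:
117/428 - 357/327 = 117*(1/428) - 357*1/327 = 117/428 - 119/109 = -38179/46652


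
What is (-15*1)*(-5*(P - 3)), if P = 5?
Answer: 150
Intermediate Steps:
(-15*1)*(-5*(P - 3)) = (-15*1)*(-5*(5 - 3)) = -(-75)*2 = -15*(-10) = 150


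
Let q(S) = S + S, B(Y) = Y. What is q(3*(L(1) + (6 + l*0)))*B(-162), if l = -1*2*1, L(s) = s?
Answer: -6804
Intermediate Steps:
l = -2 (l = -2*1 = -2)
q(S) = 2*S
q(3*(L(1) + (6 + l*0)))*B(-162) = (2*(3*(1 + (6 - 2*0))))*(-162) = (2*(3*(1 + (6 + 0))))*(-162) = (2*(3*(1 + 6)))*(-162) = (2*(3*7))*(-162) = (2*21)*(-162) = 42*(-162) = -6804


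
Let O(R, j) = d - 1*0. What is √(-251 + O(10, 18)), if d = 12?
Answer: I*√239 ≈ 15.46*I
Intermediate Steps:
O(R, j) = 12 (O(R, j) = 12 - 1*0 = 12 + 0 = 12)
√(-251 + O(10, 18)) = √(-251 + 12) = √(-239) = I*√239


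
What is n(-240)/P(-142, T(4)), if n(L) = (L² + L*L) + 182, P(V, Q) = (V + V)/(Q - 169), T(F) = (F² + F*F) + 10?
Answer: 7326757/142 ≈ 51597.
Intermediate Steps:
T(F) = 10 + 2*F² (T(F) = (F² + F²) + 10 = 2*F² + 10 = 10 + 2*F²)
P(V, Q) = 2*V/(-169 + Q) (P(V, Q) = (2*V)/(-169 + Q) = 2*V/(-169 + Q))
n(L) = 182 + 2*L² (n(L) = (L² + L²) + 182 = 2*L² + 182 = 182 + 2*L²)
n(-240)/P(-142, T(4)) = (182 + 2*(-240)²)/((2*(-142)/(-169 + (10 + 2*4²)))) = (182 + 2*57600)/((2*(-142)/(-169 + (10 + 2*16)))) = (182 + 115200)/((2*(-142)/(-169 + (10 + 32)))) = 115382/((2*(-142)/(-169 + 42))) = 115382/((2*(-142)/(-127))) = 115382/((2*(-142)*(-1/127))) = 115382/(284/127) = 115382*(127/284) = 7326757/142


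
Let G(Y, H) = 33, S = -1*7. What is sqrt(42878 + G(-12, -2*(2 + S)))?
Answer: sqrt(42911) ≈ 207.15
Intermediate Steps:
S = -7
sqrt(42878 + G(-12, -2*(2 + S))) = sqrt(42878 + 33) = sqrt(42911)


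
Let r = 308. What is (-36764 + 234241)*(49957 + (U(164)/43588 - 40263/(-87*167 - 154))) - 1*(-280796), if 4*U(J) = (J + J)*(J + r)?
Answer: 1578623406449598798/160000651 ≈ 9.8664e+9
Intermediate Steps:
U(J) = J*(308 + J)/2 (U(J) = ((J + J)*(J + 308))/4 = ((2*J)*(308 + J))/4 = (2*J*(308 + J))/4 = J*(308 + J)/2)
(-36764 + 234241)*(49957 + (U(164)/43588 - 40263/(-87*167 - 154))) - 1*(-280796) = (-36764 + 234241)*(49957 + (((1/2)*164*(308 + 164))/43588 - 40263/(-87*167 - 154))) - 1*(-280796) = 197477*(49957 + (((1/2)*164*472)*(1/43588) - 40263/(-14529 - 154))) + 280796 = 197477*(49957 + (38704*(1/43588) - 40263/(-14683))) + 280796 = 197477*(49957 + (9676/10897 - 40263*(-1/14683))) + 280796 = 197477*(49957 + (9676/10897 + 40263/14683)) + 280796 = 197477*(49957 + 580818619/160000651) + 280796 = 197477*(7993733340626/160000651) + 280796 = 1578578478906800602/160000651 + 280796 = 1578623406449598798/160000651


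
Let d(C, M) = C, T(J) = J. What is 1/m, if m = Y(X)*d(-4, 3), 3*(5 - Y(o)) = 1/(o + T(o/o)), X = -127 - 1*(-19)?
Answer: -321/6424 ≈ -0.049969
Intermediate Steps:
X = -108 (X = -127 + 19 = -108)
Y(o) = 5 - 1/(3*(1 + o)) (Y(o) = 5 - 1/(3*(o + o/o)) = 5 - 1/(3*(o + 1)) = 5 - 1/(3*(1 + o)))
m = -6424/321 (m = ((14 + 15*(-108))/(3*(1 - 108)))*(-4) = ((⅓)*(14 - 1620)/(-107))*(-4) = ((⅓)*(-1/107)*(-1606))*(-4) = (1606/321)*(-4) = -6424/321 ≈ -20.012)
1/m = 1/(-6424/321) = -321/6424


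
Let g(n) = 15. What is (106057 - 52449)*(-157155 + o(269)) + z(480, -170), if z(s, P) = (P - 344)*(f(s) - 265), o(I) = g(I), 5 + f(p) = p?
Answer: -8424069060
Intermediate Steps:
f(p) = -5 + p
o(I) = 15
z(s, P) = (-344 + P)*(-270 + s) (z(s, P) = (P - 344)*((-5 + s) - 265) = (-344 + P)*(-270 + s))
(106057 - 52449)*(-157155 + o(269)) + z(480, -170) = (106057 - 52449)*(-157155 + 15) + (92880 - 344*480 - 270*(-170) - 170*480) = 53608*(-157140) + (92880 - 165120 + 45900 - 81600) = -8423961120 - 107940 = -8424069060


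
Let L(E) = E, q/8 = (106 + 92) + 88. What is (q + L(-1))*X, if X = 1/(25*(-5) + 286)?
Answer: 2287/161 ≈ 14.205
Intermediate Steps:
q = 2288 (q = 8*((106 + 92) + 88) = 8*(198 + 88) = 8*286 = 2288)
X = 1/161 (X = 1/(-125 + 286) = 1/161 ≈ 0.0062112)
(q + L(-1))*X = (2288 - 1)*(1/161) = 2287*(1/161) = 2287/161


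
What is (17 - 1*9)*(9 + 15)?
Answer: 192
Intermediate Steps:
(17 - 1*9)*(9 + 15) = (17 - 9)*24 = 8*24 = 192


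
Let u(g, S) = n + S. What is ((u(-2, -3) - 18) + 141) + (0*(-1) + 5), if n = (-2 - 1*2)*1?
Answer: 121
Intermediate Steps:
n = -4 (n = (-2 - 2)*1 = -4*1 = -4)
u(g, S) = -4 + S
((u(-2, -3) - 18) + 141) + (0*(-1) + 5) = (((-4 - 3) - 18) + 141) + (0*(-1) + 5) = ((-7 - 18) + 141) + (0 + 5) = (-25 + 141) + 5 = 116 + 5 = 121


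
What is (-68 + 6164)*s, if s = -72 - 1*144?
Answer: -1316736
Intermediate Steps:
s = -216 (s = -72 - 144 = -216)
(-68 + 6164)*s = (-68 + 6164)*(-216) = 6096*(-216) = -1316736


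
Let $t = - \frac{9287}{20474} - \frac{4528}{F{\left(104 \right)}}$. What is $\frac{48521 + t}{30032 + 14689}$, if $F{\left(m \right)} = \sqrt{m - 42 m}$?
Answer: $\frac{993409667}{915617754} + \frac{1132 i \sqrt{1066}}{23836293} \approx 1.085 + 0.0015506 i$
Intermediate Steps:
$F{\left(m \right)} = \sqrt{41} \sqrt{- m}$ ($F{\left(m \right)} = \sqrt{- 41 m} = \sqrt{41} \sqrt{- m}$)
$t = - \frac{9287}{20474} + \frac{1132 i \sqrt{1066}}{533}$ ($t = - \frac{9287}{20474} - \frac{4528}{\sqrt{41} \sqrt{\left(-1\right) 104}} = \left(-9287\right) \frac{1}{20474} - \frac{4528}{\sqrt{41} \sqrt{-104}} = - \frac{9287}{20474} - \frac{4528}{\sqrt{41} \cdot 2 i \sqrt{26}} = - \frac{9287}{20474} - \frac{4528}{2 i \sqrt{1066}} = - \frac{9287}{20474} - 4528 \left(- \frac{i \sqrt{1066}}{2132}\right) = - \frac{9287}{20474} + \frac{1132 i \sqrt{1066}}{533} \approx -0.4536 + 69.342 i$)
$\frac{48521 + t}{30032 + 14689} = \frac{48521 - \left(\frac{9287}{20474} - \frac{1132 i \sqrt{1066}}{533}\right)}{30032 + 14689} = \frac{\frac{993409667}{20474} + \frac{1132 i \sqrt{1066}}{533}}{44721} = \left(\frac{993409667}{20474} + \frac{1132 i \sqrt{1066}}{533}\right) \frac{1}{44721} = \frac{993409667}{915617754} + \frac{1132 i \sqrt{1066}}{23836293}$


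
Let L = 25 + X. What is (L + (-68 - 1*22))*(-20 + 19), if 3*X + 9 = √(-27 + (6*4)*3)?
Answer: 68 - √5 ≈ 65.764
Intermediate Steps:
X = -3 + √5 (X = -3 + √(-27 + (6*4)*3)/3 = -3 + √(-27 + 24*3)/3 = -3 + √(-27 + 72)/3 = -3 + √45/3 = -3 + (3*√5)/3 = -3 + √5 ≈ -0.76393)
L = 22 + √5 (L = 25 + (-3 + √5) = 22 + √5 ≈ 24.236)
(L + (-68 - 1*22))*(-20 + 19) = ((22 + √5) + (-68 - 1*22))*(-20 + 19) = ((22 + √5) + (-68 - 22))*(-1) = ((22 + √5) - 90)*(-1) = (-68 + √5)*(-1) = 68 - √5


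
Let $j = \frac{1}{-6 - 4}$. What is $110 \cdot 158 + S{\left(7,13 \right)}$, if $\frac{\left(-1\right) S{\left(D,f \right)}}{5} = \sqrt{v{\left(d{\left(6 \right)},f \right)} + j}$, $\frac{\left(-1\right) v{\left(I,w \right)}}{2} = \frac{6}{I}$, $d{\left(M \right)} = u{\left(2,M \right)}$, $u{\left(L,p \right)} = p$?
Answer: $17380 - \frac{i \sqrt{210}}{2} \approx 17380.0 - 7.2457 i$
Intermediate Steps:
$d{\left(M \right)} = M$
$j = - \frac{1}{10}$ ($j = \frac{1}{-10} = - \frac{1}{10} \approx -0.1$)
$v{\left(I,w \right)} = - \frac{12}{I}$ ($v{\left(I,w \right)} = - 2 \frac{6}{I} = - \frac{12}{I}$)
$S{\left(D,f \right)} = - \frac{i \sqrt{210}}{2}$ ($S{\left(D,f \right)} = - 5 \sqrt{- \frac{12}{6} - \frac{1}{10}} = - 5 \sqrt{\left(-12\right) \frac{1}{6} - \frac{1}{10}} = - 5 \sqrt{-2 - \frac{1}{10}} = - 5 \sqrt{- \frac{21}{10}} = - 5 \frac{i \sqrt{210}}{10} = - \frac{i \sqrt{210}}{2}$)
$110 \cdot 158 + S{\left(7,13 \right)} = 110 \cdot 158 - \frac{i \sqrt{210}}{2} = 17380 - \frac{i \sqrt{210}}{2}$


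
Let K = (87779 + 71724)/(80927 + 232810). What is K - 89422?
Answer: -28054830511/313737 ≈ -89422.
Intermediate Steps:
K = 159503/313737 ≈ 0.50840
K - 89422 = 159503/313737 - 89422 = -28054830511/313737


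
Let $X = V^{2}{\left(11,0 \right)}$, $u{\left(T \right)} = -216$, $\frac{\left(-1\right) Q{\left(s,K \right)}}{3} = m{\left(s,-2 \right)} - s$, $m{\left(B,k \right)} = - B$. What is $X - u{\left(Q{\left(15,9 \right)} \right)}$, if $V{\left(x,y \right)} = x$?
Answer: $337$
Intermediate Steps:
$Q{\left(s,K \right)} = 6 s$ ($Q{\left(s,K \right)} = - 3 \left(- s - s\right) = - 3 \left(- 2 s\right) = 6 s$)
$X = 121$ ($X = 11^{2} = 121$)
$X - u{\left(Q{\left(15,9 \right)} \right)} = 121 - -216 = 121 + 216 = 337$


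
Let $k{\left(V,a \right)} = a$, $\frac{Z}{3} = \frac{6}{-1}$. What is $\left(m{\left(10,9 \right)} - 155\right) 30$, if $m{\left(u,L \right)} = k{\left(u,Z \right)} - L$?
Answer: $-5460$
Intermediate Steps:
$Z = -18$ ($Z = 3 \frac{6}{-1} = 3 \cdot 6 \left(-1\right) = 3 \left(-6\right) = -18$)
$m{\left(u,L \right)} = -18 - L$
$\left(m{\left(10,9 \right)} - 155\right) 30 = \left(\left(-18 - 9\right) - 155\right) 30 = \left(-27 - 155\right) 30 = \left(-182\right) 30 = -5460$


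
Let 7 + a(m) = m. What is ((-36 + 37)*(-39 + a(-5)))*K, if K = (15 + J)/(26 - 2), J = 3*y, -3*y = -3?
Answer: -153/4 ≈ -38.250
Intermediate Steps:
y = 1 (y = -1/3*(-3) = 1)
a(m) = -7 + m
J = 3 (J = 3*1 = 3)
K = 3/4 (K = (15 + 3)/(26 - 2) = 18/24 = 18*(1/24) = 3/4 ≈ 0.75000)
((-36 + 37)*(-39 + a(-5)))*K = ((-36 + 37)*(-39 + (-7 - 5)))*(3/4) = (1*(-39 - 12))*(3/4) = (1*(-51))*(3/4) = -51*3/4 = -153/4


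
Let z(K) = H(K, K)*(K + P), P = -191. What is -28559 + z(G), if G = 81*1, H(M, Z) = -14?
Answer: -27019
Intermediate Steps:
G = 81
z(K) = 2674 - 14*K (z(K) = -14*(K - 191) = -14*(-191 + K) = 2674 - 14*K)
-28559 + z(G) = -28559 + (2674 - 14*81) = -28559 + (2674 - 1134) = -28559 + 1540 = -27019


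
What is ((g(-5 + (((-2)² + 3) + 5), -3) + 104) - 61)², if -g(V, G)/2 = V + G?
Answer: 1225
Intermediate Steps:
g(V, G) = -2*G - 2*V (g(V, G) = -2*(V + G) = -2*(G + V) = -2*G - 2*V)
((g(-5 + (((-2)² + 3) + 5), -3) + 104) - 61)² = (((-2*(-3) - 2*(-5 + (((-2)² + 3) + 5))) + 104) - 61)² = (((6 - 2*(-5 + ((4 + 3) + 5))) + 104) - 61)² = (((6 - 2*(-5 + (7 + 5))) + 104) - 61)² = (((6 - 2*(-5 + 12)) + 104) - 61)² = (((6 - 2*7) + 104) - 61)² = (((6 - 14) + 104) - 61)² = ((-8 + 104) - 61)² = (96 - 61)² = 35² = 1225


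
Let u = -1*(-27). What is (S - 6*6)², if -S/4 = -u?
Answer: 5184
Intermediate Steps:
u = 27
S = 108 (S = -(-4)*27 = -4*(-27) = 108)
(S - 6*6)² = (108 - 6*6)² = (108 - 36)² = 72² = 5184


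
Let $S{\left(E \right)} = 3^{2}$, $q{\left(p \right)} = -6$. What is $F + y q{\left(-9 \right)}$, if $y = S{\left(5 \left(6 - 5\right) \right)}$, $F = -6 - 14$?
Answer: $-74$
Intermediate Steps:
$F = -20$ ($F = -6 - 14 = -20$)
$S{\left(E \right)} = 9$
$y = 9$
$F + y q{\left(-9 \right)} = -20 + 9 \left(-6\right) = -20 - 54 = -74$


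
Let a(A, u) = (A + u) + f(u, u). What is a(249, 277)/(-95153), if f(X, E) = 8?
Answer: -534/95153 ≈ -0.0056120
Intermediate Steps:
a(A, u) = 8 + A + u (a(A, u) = (A + u) + 8 = 8 + A + u)
a(249, 277)/(-95153) = (8 + 249 + 277)/(-95153) = 534*(-1/95153) = -534/95153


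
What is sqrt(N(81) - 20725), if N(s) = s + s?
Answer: I*sqrt(20563) ≈ 143.4*I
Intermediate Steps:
N(s) = 2*s
sqrt(N(81) - 20725) = sqrt(2*81 - 20725) = sqrt(162 - 20725) = sqrt(-20563) = I*sqrt(20563)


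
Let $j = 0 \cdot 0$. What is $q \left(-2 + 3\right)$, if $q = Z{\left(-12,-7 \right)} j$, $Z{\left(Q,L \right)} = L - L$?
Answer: $0$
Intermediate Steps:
$Z{\left(Q,L \right)} = 0$
$j = 0$
$q = 0$ ($q = 0 \cdot 0 = 0$)
$q \left(-2 + 3\right) = 0 \left(-2 + 3\right) = 0 \cdot 1 = 0$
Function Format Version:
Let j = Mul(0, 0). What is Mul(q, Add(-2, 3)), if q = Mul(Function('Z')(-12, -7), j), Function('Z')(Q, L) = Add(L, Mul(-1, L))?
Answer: 0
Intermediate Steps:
Function('Z')(Q, L) = 0
j = 0
q = 0 (q = Mul(0, 0) = 0)
Mul(q, Add(-2, 3)) = Mul(0, Add(-2, 3)) = Mul(0, 1) = 0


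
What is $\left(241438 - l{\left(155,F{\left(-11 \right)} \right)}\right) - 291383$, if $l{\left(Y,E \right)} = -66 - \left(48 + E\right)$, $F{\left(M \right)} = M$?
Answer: $-49842$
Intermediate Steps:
$l{\left(Y,E \right)} = -114 - E$
$\left(241438 - l{\left(155,F{\left(-11 \right)} \right)}\right) - 291383 = \left(241438 - \left(-114 - -11\right)\right) - 291383 = \left(241438 - \left(-114 + 11\right)\right) - 291383 = \left(241438 - -103\right) - 291383 = \left(241438 + 103\right) - 291383 = 241541 - 291383 = -49842$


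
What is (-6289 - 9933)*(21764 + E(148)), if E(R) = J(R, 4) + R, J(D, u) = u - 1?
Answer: -355505130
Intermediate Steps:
J(D, u) = -1 + u
E(R) = 3 + R (E(R) = (-1 + 4) + R = 3 + R)
(-6289 - 9933)*(21764 + E(148)) = (-6289 - 9933)*(21764 + (3 + 148)) = -16222*(21764 + 151) = -16222*21915 = -355505130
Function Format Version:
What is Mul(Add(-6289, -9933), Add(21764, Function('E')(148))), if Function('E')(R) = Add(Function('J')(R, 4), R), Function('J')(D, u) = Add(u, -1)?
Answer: -355505130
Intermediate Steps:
Function('J')(D, u) = Add(-1, u)
Function('E')(R) = Add(3, R) (Function('E')(R) = Add(Add(-1, 4), R) = Add(3, R))
Mul(Add(-6289, -9933), Add(21764, Function('E')(148))) = Mul(Add(-6289, -9933), Add(21764, Add(3, 148))) = Mul(-16222, Add(21764, 151)) = Mul(-16222, 21915) = -355505130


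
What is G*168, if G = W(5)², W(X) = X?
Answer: 4200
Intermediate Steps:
G = 25 (G = 5² = 25)
G*168 = 25*168 = 4200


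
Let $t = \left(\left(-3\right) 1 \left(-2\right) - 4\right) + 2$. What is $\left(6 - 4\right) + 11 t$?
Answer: $46$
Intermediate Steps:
$t = 4$ ($t = \left(\left(-3\right) \left(-2\right) - 4\right) + 2 = \left(6 - 4\right) + 2 = 2 + 2 = 4$)
$\left(6 - 4\right) + 11 t = \left(6 - 4\right) + 11 \cdot 4 = \left(6 - 4\right) + 44 = 2 + 44 = 46$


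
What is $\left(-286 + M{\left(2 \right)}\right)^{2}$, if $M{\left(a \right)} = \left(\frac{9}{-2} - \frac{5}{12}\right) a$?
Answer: $\frac{3150625}{36} \approx 87517.0$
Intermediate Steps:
$M{\left(a \right)} = - \frac{59 a}{12}$ ($M{\left(a \right)} = \left(9 \left(- \frac{1}{2}\right) - \frac{5}{12}\right) a = \left(- \frac{9}{2} - \frac{5}{12}\right) a = - \frac{59 a}{12}$)
$\left(-286 + M{\left(2 \right)}\right)^{2} = \left(-286 - \frac{59}{6}\right)^{2} = \left(- \frac{1775}{6}\right)^{2} = \frac{3150625}{36}$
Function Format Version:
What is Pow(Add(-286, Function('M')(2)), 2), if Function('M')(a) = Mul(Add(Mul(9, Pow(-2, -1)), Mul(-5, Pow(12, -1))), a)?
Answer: Rational(3150625, 36) ≈ 87517.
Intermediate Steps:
Function('M')(a) = Mul(Rational(-59, 12), a) (Function('M')(a) = Mul(Add(Mul(9, Rational(-1, 2)), Mul(-5, Rational(1, 12))), a) = Mul(Add(Rational(-9, 2), Rational(-5, 12)), a) = Mul(Rational(-59, 12), a))
Pow(Add(-286, Function('M')(2)), 2) = Pow(Add(-286, Mul(Rational(-59, 12), 2)), 2) = Pow(Add(-286, Rational(-59, 6)), 2) = Pow(Rational(-1775, 6), 2) = Rational(3150625, 36)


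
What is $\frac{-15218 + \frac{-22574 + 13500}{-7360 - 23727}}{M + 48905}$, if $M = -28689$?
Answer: $- \frac{118268223}{157113698} \approx -0.75276$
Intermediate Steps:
$\frac{-15218 + \frac{-22574 + 13500}{-7360 - 23727}}{M + 48905} = \frac{-15218 + \frac{-22574 + 13500}{-7360 - 23727}}{-28689 + 48905} = \frac{-15218 - \frac{9074}{-31087}}{20216} = \left(-15218 - - \frac{9074}{31087}\right) \frac{1}{20216} = \left(-15218 + \frac{9074}{31087}\right) \frac{1}{20216} = \left(- \frac{473072892}{31087}\right) \frac{1}{20216} = - \frac{118268223}{157113698}$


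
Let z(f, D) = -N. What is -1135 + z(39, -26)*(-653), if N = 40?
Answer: 24985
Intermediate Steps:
z(f, D) = -40 (z(f, D) = -1*40 = -40)
-1135 + z(39, -26)*(-653) = -1135 - 40*(-653) = -1135 + 26120 = 24985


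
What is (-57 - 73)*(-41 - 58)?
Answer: 12870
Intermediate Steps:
(-57 - 73)*(-41 - 58) = -130*(-99) = 12870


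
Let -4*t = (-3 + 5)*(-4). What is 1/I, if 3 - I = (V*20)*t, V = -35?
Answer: 1/1403 ≈ 0.00071276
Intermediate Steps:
t = 2 (t = -(-3 + 5)*(-4)/4 = -(-4)/2 = -¼*(-8) = 2)
I = 1403 (I = 3 - (-35*20)*2 = 3 - (-700)*2 = 3 - 1*(-1400) = 3 + 1400 = 1403)
1/I = 1/1403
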